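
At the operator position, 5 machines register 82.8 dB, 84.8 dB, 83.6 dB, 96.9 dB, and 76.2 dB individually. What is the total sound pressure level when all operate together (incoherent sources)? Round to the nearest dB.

Incoherent sources combine by intensity addition: L_total = 10·log₁₀(Σ 10^(L_i/10)).
Σ 10^(L/10) = 10^(82.8/10) + 10^(84.8/10) + 10^(83.6/10) + 10^(96.9/10) + 10^(76.2/10) = 5.661e+09.
L_total = 10·log₁₀(5.661e+09) = 97.53 dB.

98 dB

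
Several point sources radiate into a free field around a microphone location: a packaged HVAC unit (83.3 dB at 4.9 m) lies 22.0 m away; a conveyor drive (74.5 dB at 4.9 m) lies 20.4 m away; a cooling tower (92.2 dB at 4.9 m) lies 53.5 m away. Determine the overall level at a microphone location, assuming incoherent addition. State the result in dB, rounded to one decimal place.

74.2 dB

Propagate each source to the receiver with L = L_ref − 20·log₁₀(r/r_ref), then add intensities.
packaged HVAC unit: 83.3 − 20·log₁₀(22.0/4.9) = 83.3 − 13.04 = 70.26 dB.
conveyor drive: 74.5 − 20·log₁₀(20.4/4.9) = 74.5 − 12.39 = 62.11 dB.
cooling tower: 92.2 − 20·log₁₀(53.5/4.9) = 92.2 − 20.76 = 71.44 dB.
Σ 10^(L/10) = 2.615e+07 → L_total = 10·log₁₀(2.615e+07) = 74.18 dB.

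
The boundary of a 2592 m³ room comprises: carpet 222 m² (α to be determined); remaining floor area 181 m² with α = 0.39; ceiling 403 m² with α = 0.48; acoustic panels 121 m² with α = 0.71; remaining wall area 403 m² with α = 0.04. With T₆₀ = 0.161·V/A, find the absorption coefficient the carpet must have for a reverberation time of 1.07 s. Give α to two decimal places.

0.11

A = 0.161·V/T₆₀ = 0.161·2592/1.07 = 390.01 m² sabins.
Absorption from the other surfaces = 181·0.39 + 403·0.48 + 121·0.71 + 403·0.04 = 366.06 m², so the carpet must supply 23.95 m² over 222 m².
α = 23.95/222 = 0.108.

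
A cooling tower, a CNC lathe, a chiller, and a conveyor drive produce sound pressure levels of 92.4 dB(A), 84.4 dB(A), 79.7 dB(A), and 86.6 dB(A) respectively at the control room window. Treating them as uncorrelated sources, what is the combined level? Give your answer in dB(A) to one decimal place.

Incoherent sources combine by intensity addition: L_total = 10·log₁₀(Σ 10^(L_i/10)).
Σ 10^(L/10) = 10^(92.4/10) + 10^(84.4/10) + 10^(79.7/10) + 10^(86.6/10) = 2.564e+09.
L_total = 10·log₁₀(2.564e+09) = 94.09 dB(A).

94.1 dB(A)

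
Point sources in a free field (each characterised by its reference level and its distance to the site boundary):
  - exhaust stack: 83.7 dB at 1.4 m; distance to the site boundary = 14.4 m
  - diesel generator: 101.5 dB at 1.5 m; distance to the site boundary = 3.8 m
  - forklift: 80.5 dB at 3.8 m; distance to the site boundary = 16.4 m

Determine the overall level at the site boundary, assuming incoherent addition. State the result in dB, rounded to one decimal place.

First find each source's level at the receiver (point-source: −20·log₁₀(r/r_ref)), then combine on an intensity basis.
exhaust stack: 83.7 − 20·log₁₀(14.4/1.4) = 83.7 − 20.24 = 63.46 dB.
diesel generator: 101.5 − 20·log₁₀(3.8/1.5) = 101.5 − 8.07 = 93.43 dB.
forklift: 80.5 − 20·log₁₀(16.4/3.8) = 80.5 − 12.70 = 67.80 dB.
Σ 10^(L/10) = 2.209e+09 → L_total = 10·log₁₀(2.209e+09) = 93.44 dB.

93.4 dB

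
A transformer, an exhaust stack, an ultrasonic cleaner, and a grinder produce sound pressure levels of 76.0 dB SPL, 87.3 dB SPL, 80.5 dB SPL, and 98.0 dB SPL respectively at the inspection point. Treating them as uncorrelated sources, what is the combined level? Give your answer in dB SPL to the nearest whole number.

Incoherent sources combine by intensity addition: L_total = 10·log₁₀(Σ 10^(L_i/10)).
Σ 10^(L/10) = 10^(76.0/10) + 10^(87.3/10) + 10^(80.5/10) + 10^(98.0/10) = 6.999e+09.
L_total = 10·log₁₀(6.999e+09) = 98.45 dB SPL.

98 dB SPL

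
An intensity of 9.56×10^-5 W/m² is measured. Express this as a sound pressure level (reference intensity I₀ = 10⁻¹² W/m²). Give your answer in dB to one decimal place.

79.8 dB

L = 10·log₁₀(I/I₀) = 10·log₁₀(9.56×10^-5/10⁻¹²) = 10·log₁₀(9.56×10^7).
L = 10·(0.9805 + 7) = 79.80 dB.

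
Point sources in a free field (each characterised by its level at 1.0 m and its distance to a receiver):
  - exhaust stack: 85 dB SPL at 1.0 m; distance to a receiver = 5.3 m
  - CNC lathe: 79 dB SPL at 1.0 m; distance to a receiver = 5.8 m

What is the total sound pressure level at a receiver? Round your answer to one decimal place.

Apply inverse-square spreading to bring every level to the receiver, then sum 10^(L/10).
exhaust stack: 85 − 20·log₁₀(5.3/1.0) = 85 − 14.49 = 70.51 dB SPL.
CNC lathe: 79 − 20·log₁₀(5.8/1.0) = 79 − 15.27 = 63.73 dB SPL.
Σ 10^(L/10) = 1.362e+07 → L_total = 10·log₁₀(1.362e+07) = 71.34 dB SPL.

71.3 dB SPL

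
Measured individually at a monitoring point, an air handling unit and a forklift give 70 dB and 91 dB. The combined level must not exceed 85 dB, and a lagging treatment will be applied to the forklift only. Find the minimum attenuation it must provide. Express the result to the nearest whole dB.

The untreated sources together contribute 10^(70/10) = 1.000e+07, i.e. 70.00 dB.
The limit corresponds to 10^(85/10) = 3.162e+08; subtracting the fixed part leaves 3.062e+08 for the forklift, i.e. 84.86 dB.
Required insertion loss = 91 − 84.86 = 6.14 dB.

6 dB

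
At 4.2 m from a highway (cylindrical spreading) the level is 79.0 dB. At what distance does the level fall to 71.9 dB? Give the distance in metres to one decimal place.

21.5 m

For a line source L₁ − L₂ = 10·log₁₀(r₂/r₁), so r₂ = r₁·10^((L₁−L₂)/10).
r₂ = 4.2·10^((79.0−71.9)/10) = 4.2·10^(7.1/10) = 21.54 m.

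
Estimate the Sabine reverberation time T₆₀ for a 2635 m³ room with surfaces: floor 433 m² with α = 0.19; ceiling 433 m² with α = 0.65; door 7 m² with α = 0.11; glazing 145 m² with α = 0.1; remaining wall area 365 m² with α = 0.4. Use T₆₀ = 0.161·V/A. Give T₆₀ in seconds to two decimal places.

Summing Sᵢαᵢ: 433·0.19 + 433·0.65 + 7·0.11 + 145·0.1 + 365·0.4 = 524.99 m².
T₆₀ = 0.161·V/A = 0.161·2635/524.99 = 0.808 s.

0.81 s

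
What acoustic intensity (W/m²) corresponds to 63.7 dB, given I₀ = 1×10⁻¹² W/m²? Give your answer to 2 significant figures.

I/I₀ = 10^(63.7/10) = 2.344e+06, so I = 2.344e+06 × 10⁻¹² W/m².

2.3e-06 W/m²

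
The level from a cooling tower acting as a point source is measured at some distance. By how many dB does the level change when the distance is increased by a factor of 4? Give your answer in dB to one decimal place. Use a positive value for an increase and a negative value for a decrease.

With spherical spreading the level changes by −20·log₁₀(r₂/r₁).
ΔL = −20·log₁₀(4) = -12.04 dB.

-12.0 dB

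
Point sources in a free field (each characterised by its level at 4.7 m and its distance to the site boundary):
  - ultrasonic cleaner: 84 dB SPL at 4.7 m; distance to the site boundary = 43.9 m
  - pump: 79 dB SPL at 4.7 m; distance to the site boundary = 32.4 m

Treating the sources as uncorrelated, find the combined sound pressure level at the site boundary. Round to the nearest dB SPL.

67 dB SPL

First find each source's level at the receiver (point-source: −20·log₁₀(r/r_ref)), then combine on an intensity basis.
ultrasonic cleaner: 84 − 20·log₁₀(43.9/4.7) = 84 − 19.41 = 64.59 dB SPL.
pump: 79 − 20·log₁₀(32.4/4.7) = 79 − 16.77 = 62.23 dB SPL.
Σ 10^(L/10) = 4.551e+06 → L_total = 10·log₁₀(4.551e+06) = 66.58 dB SPL.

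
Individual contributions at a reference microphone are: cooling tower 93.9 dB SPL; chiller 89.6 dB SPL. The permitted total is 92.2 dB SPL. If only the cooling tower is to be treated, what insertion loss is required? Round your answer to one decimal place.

Everything except the cooling tower sums to 10^(89.6/10) = 9.120e+08 in linear terms, 89.60 dB SPL.
The limit corresponds to 10^(92.2/10) = 1.660e+09; subtracting the fixed part leaves 7.476e+08 for the cooling tower, i.e. 88.74 dB SPL.
So the cooling tower must be reduced from 93.9 to 88.74 dB SPL: IL = 5.16 dB.

5.2 dB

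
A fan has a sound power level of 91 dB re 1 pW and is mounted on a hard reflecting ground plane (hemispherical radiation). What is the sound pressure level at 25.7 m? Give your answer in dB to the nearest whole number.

55 dB

L_p = L_w − 10·log₁₀(2π·r²) with r = 25.7 m.
2π·r² = 4150 m², 10·log₁₀ of that is 36.180 dB.
L_p = 91 − 36.180 = 54.82 dB.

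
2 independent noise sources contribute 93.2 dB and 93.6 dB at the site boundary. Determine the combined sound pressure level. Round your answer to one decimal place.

96.4 dB

Incoherent sources combine by intensity addition: L_total = 10·log₁₀(Σ 10^(L_i/10)).
Σ 10^(L/10) = 10^(93.2/10) + 10^(93.6/10) = 4.380e+09.
L_total = 10·log₁₀(4.380e+09) = 96.41 dB.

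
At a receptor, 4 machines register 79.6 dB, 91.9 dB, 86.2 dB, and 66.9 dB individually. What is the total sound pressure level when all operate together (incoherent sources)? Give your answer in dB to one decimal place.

93.1 dB

For uncorrelated sources the intensities add, so convert each level to linear form, sum, and take 10·log₁₀ of the total.
Σ 10^(L/10) = 10^(79.6/10) + 10^(91.9/10) + 10^(86.2/10) + 10^(66.9/10) = 2.062e+09.
L_total = 10·log₁₀(2.062e+09) = 93.14 dB.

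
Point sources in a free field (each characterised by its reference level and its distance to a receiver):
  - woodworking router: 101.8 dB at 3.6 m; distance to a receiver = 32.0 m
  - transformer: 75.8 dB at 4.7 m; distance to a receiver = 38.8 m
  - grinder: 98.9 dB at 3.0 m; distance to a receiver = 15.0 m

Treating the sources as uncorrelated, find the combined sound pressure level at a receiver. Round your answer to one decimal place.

First find each source's level at the receiver (point-source: −20·log₁₀(r/r_ref)), then combine on an intensity basis.
woodworking router: 101.8 − 20·log₁₀(32.0/3.6) = 101.8 − 18.98 = 82.82 dB.
transformer: 75.8 − 20·log₁₀(38.8/4.7) = 75.8 − 18.33 = 57.47 dB.
grinder: 98.9 − 20·log₁₀(15.0/3.0) = 98.9 − 13.98 = 84.92 dB.
Σ 10^(L/10) = 5.026e+08 → L_total = 10·log₁₀(5.026e+08) = 87.01 dB.

87.0 dB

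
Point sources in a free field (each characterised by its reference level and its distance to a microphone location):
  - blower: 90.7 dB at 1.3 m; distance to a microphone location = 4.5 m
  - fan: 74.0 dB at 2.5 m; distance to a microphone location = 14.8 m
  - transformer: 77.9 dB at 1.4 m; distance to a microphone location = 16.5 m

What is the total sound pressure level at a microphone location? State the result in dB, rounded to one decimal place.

80.0 dB

First find each source's level at the receiver (point-source: −20·log₁₀(r/r_ref)), then combine on an intensity basis.
blower: 90.7 − 20·log₁₀(4.5/1.3) = 90.7 − 10.79 = 79.91 dB.
fan: 74.0 − 20·log₁₀(14.8/2.5) = 74.0 − 15.45 = 58.55 dB.
transformer: 77.9 − 20·log₁₀(16.5/1.4) = 77.9 − 21.43 = 56.47 dB.
Σ 10^(L/10) = 9.921e+07 → L_total = 10·log₁₀(9.921e+07) = 79.97 dB.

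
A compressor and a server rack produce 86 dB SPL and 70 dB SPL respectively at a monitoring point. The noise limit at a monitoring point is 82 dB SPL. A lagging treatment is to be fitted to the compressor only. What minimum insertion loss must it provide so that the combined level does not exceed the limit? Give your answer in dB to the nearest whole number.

Fixed contribution from the other source: Σ 10^(L/10) = 10^(70/10) = 1.000e+07 (70.00 dB SPL).
To meet 82 dB SPL overall, the treated compressor may contribute at most 10^(82/10) − 1.000e+07 = 1.485e+08, i.e. 81.72 dB SPL.
So the compressor must be reduced from 86 to 81.72 dB SPL: IL = 4.28 dB.

4 dB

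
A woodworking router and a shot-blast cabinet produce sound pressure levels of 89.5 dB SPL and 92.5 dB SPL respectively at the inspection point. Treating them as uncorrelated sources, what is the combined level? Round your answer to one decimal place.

94.3 dB SPL

For uncorrelated sources the intensities add, so convert each level to linear form, sum, and take 10·log₁₀ of the total.
Σ 10^(L/10) = 10^(89.5/10) + 10^(92.5/10) = 2.670e+09.
L_total = 10·log₁₀(2.670e+09) = 94.26 dB SPL.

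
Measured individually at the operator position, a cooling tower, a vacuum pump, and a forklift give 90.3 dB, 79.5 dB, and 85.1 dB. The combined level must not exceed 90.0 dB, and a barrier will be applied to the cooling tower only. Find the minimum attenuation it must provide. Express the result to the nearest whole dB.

3 dB

Fixed contribution from the other sources: Σ 10^(L/10) = 10^(79.5/10) + 10^(85.1/10) = 4.127e+08 (86.16 dB).
To meet 90.0 dB overall, the treated cooling tower may contribute at most 10^(90.0/10) − 4.127e+08 = 5.873e+08, i.e. 87.69 dB.
Required insertion loss = 90.3 − 87.69 = 2.61 dB.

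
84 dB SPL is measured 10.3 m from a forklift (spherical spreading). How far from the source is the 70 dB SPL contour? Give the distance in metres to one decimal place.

Point-source spreading drops the level by 20·log₁₀(r₂/r₁); inverting, r₂/r₁ = 10^(ΔL/20).
r₂ = 10.3·10^((84−70)/20) = 10.3·10^(14.0/20) = 51.62 m.

51.6 m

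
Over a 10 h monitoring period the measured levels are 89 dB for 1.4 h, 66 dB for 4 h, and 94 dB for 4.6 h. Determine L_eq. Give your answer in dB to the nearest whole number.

Weight each interval's intensity by its duration and average over T = 10 h:
Σ tᵢ·10^(Lᵢ/10) = 1.4·10^(89/10) + 4·10^(66/10) + 4.6·10^(94/10) = 1.268e+10.
L_eq = 10·log₁₀(1.268e+10/10) = 91.03 dB.

91 dB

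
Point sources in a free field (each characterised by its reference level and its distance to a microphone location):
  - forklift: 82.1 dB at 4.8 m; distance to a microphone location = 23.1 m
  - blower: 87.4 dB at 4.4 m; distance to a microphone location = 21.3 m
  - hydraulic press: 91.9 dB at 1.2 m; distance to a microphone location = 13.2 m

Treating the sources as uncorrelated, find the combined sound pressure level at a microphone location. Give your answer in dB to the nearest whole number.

First find each source's level at the receiver (point-source: −20·log₁₀(r/r_ref)), then combine on an intensity basis.
forklift: 82.1 − 20·log₁₀(23.1/4.8) = 82.1 − 13.65 = 68.45 dB.
blower: 87.4 − 20·log₁₀(21.3/4.4) = 87.4 − 13.70 = 73.70 dB.
hydraulic press: 91.9 − 20·log₁₀(13.2/1.2) = 91.9 − 20.83 = 71.07 dB.
Σ 10^(L/10) = 4.325e+07 → L_total = 10·log₁₀(4.325e+07) = 76.36 dB.

76 dB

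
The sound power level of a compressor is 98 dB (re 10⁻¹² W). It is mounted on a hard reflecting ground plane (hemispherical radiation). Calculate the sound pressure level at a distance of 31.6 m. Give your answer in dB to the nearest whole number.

The power spreads over a hemisphere of area 2π·r², so L_p = L_w − 10·log₁₀(2π·r²).
2π·r² = 6274 m², 10·log₁₀ of that is 37.976 dB.
L_p = 98 − 37.976 = 60.02 dB.

60 dB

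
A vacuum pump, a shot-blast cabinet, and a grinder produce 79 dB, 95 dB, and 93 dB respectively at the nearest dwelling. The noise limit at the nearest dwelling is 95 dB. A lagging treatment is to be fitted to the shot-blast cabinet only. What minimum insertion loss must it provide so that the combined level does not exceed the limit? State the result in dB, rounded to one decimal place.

Everything except the shot-blast cabinet sums to 10^(79/10) + 10^(93/10) = 2.075e+09 in linear terms, 93.17 dB.
To meet 95 dB overall, the treated shot-blast cabinet may contribute at most 10^(95/10) − 2.075e+09 = 1.088e+09, i.e. 90.36 dB.
So the shot-blast cabinet must be reduced from 95 to 90.36 dB: IL = 4.64 dB.

4.6 dB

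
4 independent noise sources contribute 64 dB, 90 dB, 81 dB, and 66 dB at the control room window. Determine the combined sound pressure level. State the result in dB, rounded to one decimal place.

90.5 dB

Incoherent sources combine by intensity addition: L_total = 10·log₁₀(Σ 10^(L_i/10)).
Σ 10^(L/10) = 10^(64/10) + 10^(90/10) + 10^(81/10) + 10^(66/10) = 1.132e+09.
L_total = 10·log₁₀(1.132e+09) = 90.54 dB.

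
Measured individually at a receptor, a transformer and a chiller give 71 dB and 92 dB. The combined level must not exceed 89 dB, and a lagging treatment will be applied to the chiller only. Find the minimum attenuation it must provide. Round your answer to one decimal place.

Everything except the chiller sums to 10^(71/10) = 1.259e+07 in linear terms, 71.00 dB.
The limit corresponds to 10^(89/10) = 7.943e+08; subtracting the fixed part leaves 7.817e+08 for the chiller, i.e. 88.93 dB.
Required insertion loss = 92 − 88.93 = 3.07 dB.

3.1 dB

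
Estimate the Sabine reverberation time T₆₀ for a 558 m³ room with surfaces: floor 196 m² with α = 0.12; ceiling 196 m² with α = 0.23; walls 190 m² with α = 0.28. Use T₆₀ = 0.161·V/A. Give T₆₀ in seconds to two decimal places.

0.74 s

A = Σ Sᵢαᵢ = 196·0.12 + 196·0.23 + 190·0.28 = 121.80 m².
T₆₀ = 0.161·V/A = 0.161·558/121.80 = 0.738 s.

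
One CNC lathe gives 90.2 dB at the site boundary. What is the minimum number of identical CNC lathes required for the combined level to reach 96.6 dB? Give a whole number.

N identical sources give L₁ + 10·log₁₀ N, so require 10·log₁₀ N ≥ 96.6 − 90.2 = 6.4 dB.
N ≥ 10^(6.4/10) = 4.365, so N = 5.

5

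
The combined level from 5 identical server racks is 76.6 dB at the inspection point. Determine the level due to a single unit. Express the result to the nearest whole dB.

Dividing the total intensity by 5 lowers the level by 10·log₁₀ 5 = 6.990 dB: L₁ = 76.6 − 6.990.

70 dB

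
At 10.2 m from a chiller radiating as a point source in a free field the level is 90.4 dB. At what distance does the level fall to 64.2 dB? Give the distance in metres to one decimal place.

For a point source L₁ − L₂ = 20·log₁₀(r₂/r₁), so r₂ = r₁·10^((L₁−L₂)/20).
r₂ = 10.2·10^((90.4−64.2)/20) = 10.2·10^(26.2/20) = 208.26 m.

208.3 m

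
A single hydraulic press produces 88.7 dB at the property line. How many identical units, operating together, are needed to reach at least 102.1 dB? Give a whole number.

22

Need L₁ + 10·log₁₀ N ≥ 102.1, i.e. log₁₀ N ≥ 1.34.
N ≥ 10^(13.4/10) = 21.878, so N = 22.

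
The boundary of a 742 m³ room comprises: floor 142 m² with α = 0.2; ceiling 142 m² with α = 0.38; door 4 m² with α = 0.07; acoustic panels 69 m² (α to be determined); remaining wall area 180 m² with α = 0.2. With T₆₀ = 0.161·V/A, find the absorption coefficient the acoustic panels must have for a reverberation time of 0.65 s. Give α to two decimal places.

0.94

From T₆₀ = 0.161·V/A, the target T₆₀ = 0.65 s needs A = 0.161·742/0.65 = 183.79 m².
Absorption from the other surfaces = 142·0.2 + 142·0.38 + 4·0.07 + 180·0.2 = 118.64 m², so the acoustic panels must supply 65.15 m² over 69 m².
α = 65.15/69 = 0.944.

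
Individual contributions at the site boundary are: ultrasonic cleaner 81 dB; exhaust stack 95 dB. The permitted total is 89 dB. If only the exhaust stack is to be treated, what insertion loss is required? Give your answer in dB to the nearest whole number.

Everything except the exhaust stack sums to 10^(81/10) = 1.259e+08 in linear terms, 81.00 dB.
To meet 89 dB overall, the treated exhaust stack may contribute at most 10^(89/10) − 1.259e+08 = 6.684e+08, i.e. 88.25 dB.
So the exhaust stack must be reduced from 95 to 88.25 dB: IL = 6.75 dB.

7 dB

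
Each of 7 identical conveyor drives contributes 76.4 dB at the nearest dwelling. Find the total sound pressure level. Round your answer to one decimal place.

N identical incoherent sources raise the level by 10·log₁₀ N.
L_total = 76.4 + 10·log₁₀(7) = 76.4 + 8.451 = 84.85 dB.

84.9 dB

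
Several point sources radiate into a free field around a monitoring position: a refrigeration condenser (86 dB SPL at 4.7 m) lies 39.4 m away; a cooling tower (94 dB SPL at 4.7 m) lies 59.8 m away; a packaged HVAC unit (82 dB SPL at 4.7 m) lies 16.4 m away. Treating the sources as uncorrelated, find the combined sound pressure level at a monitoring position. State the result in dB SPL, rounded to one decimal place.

75.3 dB SPL

Propagate each source to the receiver with L = L_ref − 20·log₁₀(r/r_ref), then add intensities.
refrigeration condenser: 86 − 20·log₁₀(39.4/4.7) = 86 − 18.47 = 67.53 dB SPL.
cooling tower: 94 − 20·log₁₀(59.8/4.7) = 94 − 22.09 = 71.91 dB SPL.
packaged HVAC unit: 82 − 20·log₁₀(16.4/4.7) = 82 − 10.85 = 71.15 dB SPL.
Σ 10^(L/10) = 3.420e+07 → L_total = 10·log₁₀(3.420e+07) = 75.34 dB SPL.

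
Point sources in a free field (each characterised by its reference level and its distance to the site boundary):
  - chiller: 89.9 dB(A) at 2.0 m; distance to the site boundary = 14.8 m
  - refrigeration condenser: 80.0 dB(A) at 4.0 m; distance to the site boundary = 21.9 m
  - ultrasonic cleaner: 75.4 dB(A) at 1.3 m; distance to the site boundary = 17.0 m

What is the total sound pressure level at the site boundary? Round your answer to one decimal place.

73.3 dB(A)

First find each source's level at the receiver (point-source: −20·log₁₀(r/r_ref)), then combine on an intensity basis.
chiller: 89.9 − 20·log₁₀(14.8/2.0) = 89.9 − 17.38 = 72.52 dB(A).
refrigeration condenser: 80.0 − 20·log₁₀(21.9/4.0) = 80.0 − 14.77 = 65.23 dB(A).
ultrasonic cleaner: 75.4 − 20·log₁₀(17.0/1.3) = 75.4 − 22.33 = 53.07 dB(A).
Σ 10^(L/10) = 2.138e+07 → L_total = 10·log₁₀(2.138e+07) = 73.30 dB(A).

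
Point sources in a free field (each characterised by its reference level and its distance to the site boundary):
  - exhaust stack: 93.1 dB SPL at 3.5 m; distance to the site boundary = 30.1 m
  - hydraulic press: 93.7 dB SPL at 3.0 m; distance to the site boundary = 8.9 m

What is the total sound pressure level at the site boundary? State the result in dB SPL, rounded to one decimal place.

Apply inverse-square spreading to bring every level to the receiver, then sum 10^(L/10).
exhaust stack: 93.1 − 20·log₁₀(30.1/3.5) = 93.1 − 18.69 = 74.41 dB SPL.
hydraulic press: 93.7 − 20·log₁₀(8.9/3.0) = 93.7 − 9.45 = 84.25 dB SPL.
Σ 10^(L/10) = 2.940e+08 → L_total = 10·log₁₀(2.940e+08) = 84.68 dB SPL.

84.7 dB SPL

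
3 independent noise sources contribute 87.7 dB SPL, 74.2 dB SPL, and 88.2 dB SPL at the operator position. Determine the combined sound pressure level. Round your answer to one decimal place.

91.1 dB SPL

Incoherent sources combine by intensity addition: L_total = 10·log₁₀(Σ 10^(L_i/10)).
Σ 10^(L/10) = 10^(87.7/10) + 10^(74.2/10) + 10^(88.2/10) = 1.276e+09.
L_total = 10·log₁₀(1.276e+09) = 91.06 dB SPL.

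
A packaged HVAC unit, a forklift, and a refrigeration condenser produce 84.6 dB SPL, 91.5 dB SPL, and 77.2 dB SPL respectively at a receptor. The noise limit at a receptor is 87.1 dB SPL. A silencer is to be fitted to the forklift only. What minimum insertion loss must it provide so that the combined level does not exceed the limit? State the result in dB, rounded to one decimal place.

9.1 dB

The untreated sources together contribute 10^(84.6/10) + 10^(77.2/10) = 3.409e+08, i.e. 85.33 dB SPL.
To meet 87.1 dB SPL overall, the treated forklift may contribute at most 10^(87.1/10) − 3.409e+08 = 1.720e+08, i.e. 82.35 dB SPL.
So the forklift must be reduced from 91.5 to 82.35 dB SPL: IL = 9.15 dB.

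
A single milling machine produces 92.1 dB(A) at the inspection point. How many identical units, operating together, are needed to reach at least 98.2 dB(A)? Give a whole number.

Need L₁ + 10·log₁₀ N ≥ 98.2, i.e. log₁₀ N ≥ 0.61.
N ≥ 10^(6.1/10) = 4.074, so N = 5.

5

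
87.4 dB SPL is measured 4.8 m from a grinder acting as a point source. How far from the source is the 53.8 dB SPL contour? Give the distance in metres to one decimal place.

229.7 m

For a point source L₁ − L₂ = 20·log₁₀(r₂/r₁), so r₂ = r₁·10^((L₁−L₂)/20).
r₂ = 4.8·10^((87.4−53.8)/20) = 4.8·10^(33.6/20) = 229.74 m.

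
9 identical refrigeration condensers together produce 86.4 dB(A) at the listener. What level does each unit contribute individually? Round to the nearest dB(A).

Dividing the total intensity by 9 lowers the level by 10·log₁₀ 9 = 9.542 dB: L₁ = 86.4 − 9.542.

77 dB(A)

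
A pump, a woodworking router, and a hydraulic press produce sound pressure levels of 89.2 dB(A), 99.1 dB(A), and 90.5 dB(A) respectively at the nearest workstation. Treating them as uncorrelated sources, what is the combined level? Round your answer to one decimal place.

100.0 dB(A)

For uncorrelated sources the intensities add, so convert each level to linear form, sum, and take 10·log₁₀ of the total.
Σ 10^(L/10) = 10^(89.2/10) + 10^(99.1/10) + 10^(90.5/10) = 1.008e+10.
L_total = 10·log₁₀(1.008e+10) = 100.04 dB(A).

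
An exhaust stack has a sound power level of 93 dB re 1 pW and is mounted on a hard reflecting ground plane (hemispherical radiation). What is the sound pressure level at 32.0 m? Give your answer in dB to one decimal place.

L_p = L_w − 10·log₁₀(2π·r²) with r = 32.0 m.
2π·r² = 6434 m², 10·log₁₀ of that is 38.085 dB.
L_p = 93 − 38.085 = 54.92 dB.

54.9 dB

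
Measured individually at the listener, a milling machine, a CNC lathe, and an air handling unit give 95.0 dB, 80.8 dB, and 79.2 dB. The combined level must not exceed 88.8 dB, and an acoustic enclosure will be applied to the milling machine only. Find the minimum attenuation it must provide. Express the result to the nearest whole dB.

8 dB

The untreated sources together contribute 10^(80.8/10) + 10^(79.2/10) = 2.034e+08, i.e. 83.08 dB.
To meet 88.8 dB overall, the treated milling machine may contribute at most 10^(88.8/10) − 2.034e+08 = 5.552e+08, i.e. 87.44 dB.
Required insertion loss = 95.0 − 87.44 = 7.56 dB.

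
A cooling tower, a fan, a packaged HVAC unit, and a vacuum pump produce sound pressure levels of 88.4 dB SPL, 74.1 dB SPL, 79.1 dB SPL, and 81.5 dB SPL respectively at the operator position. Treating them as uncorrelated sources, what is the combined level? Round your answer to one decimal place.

89.7 dB SPL

Incoherent sources combine by intensity addition: L_total = 10·log₁₀(Σ 10^(L_i/10)).
Σ 10^(L/10) = 10^(88.4/10) + 10^(74.1/10) + 10^(79.1/10) + 10^(81.5/10) = 9.401e+08.
L_total = 10·log₁₀(9.401e+08) = 89.73 dB SPL.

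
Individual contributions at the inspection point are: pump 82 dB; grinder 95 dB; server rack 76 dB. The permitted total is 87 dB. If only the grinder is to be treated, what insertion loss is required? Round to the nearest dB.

10 dB

The untreated sources together contribute 10^(82/10) + 10^(76/10) = 1.983e+08, i.e. 82.97 dB.
To meet 87 dB overall, the treated grinder may contribute at most 10^(87/10) − 1.983e+08 = 3.029e+08, i.e. 84.81 dB.
So the grinder must be reduced from 95 to 84.81 dB: IL = 10.19 dB.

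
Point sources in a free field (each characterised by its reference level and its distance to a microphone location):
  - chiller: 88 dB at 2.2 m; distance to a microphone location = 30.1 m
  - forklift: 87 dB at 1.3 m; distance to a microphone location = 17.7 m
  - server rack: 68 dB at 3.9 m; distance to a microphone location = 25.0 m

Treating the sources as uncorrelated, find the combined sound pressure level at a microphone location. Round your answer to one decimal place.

67.9 dB

Apply inverse-square spreading to bring every level to the receiver, then sum 10^(L/10).
chiller: 88 − 20·log₁₀(30.1/2.2) = 88 − 22.72 = 65.28 dB.
forklift: 87 − 20·log₁₀(17.7/1.3) = 87 − 22.68 = 64.32 dB.
server rack: 68 − 20·log₁₀(25.0/3.9) = 68 − 16.14 = 51.86 dB.
Σ 10^(L/10) = 6.228e+06 → L_total = 10·log₁₀(6.228e+06) = 67.94 dB.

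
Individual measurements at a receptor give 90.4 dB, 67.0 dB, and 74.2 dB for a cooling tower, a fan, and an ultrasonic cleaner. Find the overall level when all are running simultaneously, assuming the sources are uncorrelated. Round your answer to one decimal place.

For uncorrelated sources the intensities add, so convert each level to linear form, sum, and take 10·log₁₀ of the total.
Σ 10^(L/10) = 10^(90.4/10) + 10^(67.0/10) + 10^(74.2/10) = 1.128e+09.
L_total = 10·log₁₀(1.128e+09) = 90.52 dB.

90.5 dB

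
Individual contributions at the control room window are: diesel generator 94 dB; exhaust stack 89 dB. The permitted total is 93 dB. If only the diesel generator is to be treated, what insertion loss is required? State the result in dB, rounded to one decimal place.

3.2 dB

The untreated sources together contribute 10^(89/10) = 7.943e+08, i.e. 89.00 dB.
To meet 93 dB overall, the treated diesel generator may contribute at most 10^(93/10) − 7.943e+08 = 1.201e+09, i.e. 90.80 dB.
So the diesel generator must be reduced from 94 to 90.80 dB: IL = 3.20 dB.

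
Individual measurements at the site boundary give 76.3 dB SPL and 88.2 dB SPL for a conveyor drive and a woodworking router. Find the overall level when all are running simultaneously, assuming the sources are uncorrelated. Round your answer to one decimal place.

88.5 dB SPL

Incoherent sources combine by intensity addition: L_total = 10·log₁₀(Σ 10^(L_i/10)).
Σ 10^(L/10) = 10^(76.3/10) + 10^(88.2/10) = 7.034e+08.
L_total = 10·log₁₀(7.034e+08) = 88.47 dB SPL.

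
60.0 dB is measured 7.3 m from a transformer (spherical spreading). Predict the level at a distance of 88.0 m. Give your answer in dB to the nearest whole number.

Point-source attenuation: ΔL = 20·log₁₀(r₂/r₁) = 20·log₁₀(88.0/7.3) = 21.623 dB.
L₂ = 60.0 − 20·log₁₀(88.0/7.3) = 60.0 − 21.623 = 38.38 dB.

38 dB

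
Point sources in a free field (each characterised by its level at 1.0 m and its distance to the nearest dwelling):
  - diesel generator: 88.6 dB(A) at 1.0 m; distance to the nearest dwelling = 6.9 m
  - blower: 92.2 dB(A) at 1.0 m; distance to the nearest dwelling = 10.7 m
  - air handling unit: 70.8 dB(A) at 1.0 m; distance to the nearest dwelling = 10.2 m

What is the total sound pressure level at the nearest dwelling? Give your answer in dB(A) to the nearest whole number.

First find each source's level at the receiver (point-source: −20·log₁₀(r/r_ref)), then combine on an intensity basis.
diesel generator: 88.6 − 20·log₁₀(6.9/1.0) = 88.6 − 16.78 = 71.82 dB(A).
blower: 92.2 − 20·log₁₀(10.7/1.0) = 92.2 − 20.59 = 71.61 dB(A).
air handling unit: 70.8 − 20·log₁₀(10.2/1.0) = 70.8 − 20.17 = 50.63 dB(A).
Σ 10^(L/10) = 2.983e+07 → L_total = 10·log₁₀(2.983e+07) = 74.75 dB(A).

75 dB(A)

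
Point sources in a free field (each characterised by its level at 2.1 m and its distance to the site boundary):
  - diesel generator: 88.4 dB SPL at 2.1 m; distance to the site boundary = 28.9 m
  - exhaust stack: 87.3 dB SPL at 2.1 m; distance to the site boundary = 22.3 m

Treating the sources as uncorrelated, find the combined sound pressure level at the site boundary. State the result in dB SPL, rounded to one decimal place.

69.3 dB SPL

First find each source's level at the receiver (point-source: −20·log₁₀(r/r_ref)), then combine on an intensity basis.
diesel generator: 88.4 − 20·log₁₀(28.9/2.1) = 88.4 − 22.77 = 65.63 dB SPL.
exhaust stack: 87.3 − 20·log₁₀(22.3/2.1) = 87.3 − 20.52 = 66.78 dB SPL.
Σ 10^(L/10) = 8.415e+06 → L_total = 10·log₁₀(8.415e+06) = 69.25 dB SPL.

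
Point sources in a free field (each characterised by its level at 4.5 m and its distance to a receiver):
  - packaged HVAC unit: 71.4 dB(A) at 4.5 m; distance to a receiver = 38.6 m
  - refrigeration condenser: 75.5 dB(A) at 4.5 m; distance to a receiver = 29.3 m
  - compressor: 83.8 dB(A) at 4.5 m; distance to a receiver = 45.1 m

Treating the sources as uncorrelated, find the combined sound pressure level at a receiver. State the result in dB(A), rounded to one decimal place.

65.3 dB(A)

Apply inverse-square spreading to bring every level to the receiver, then sum 10^(L/10).
packaged HVAC unit: 71.4 − 20·log₁₀(38.6/4.5) = 71.4 − 18.67 = 52.73 dB(A).
refrigeration condenser: 75.5 − 20·log₁₀(29.3/4.5) = 75.5 − 16.27 = 59.23 dB(A).
compressor: 83.8 − 20·log₁₀(45.1/4.5) = 83.8 − 20.02 = 63.78 dB(A).
Σ 10^(L/10) = 3.413e+06 → L_total = 10·log₁₀(3.413e+06) = 65.33 dB(A).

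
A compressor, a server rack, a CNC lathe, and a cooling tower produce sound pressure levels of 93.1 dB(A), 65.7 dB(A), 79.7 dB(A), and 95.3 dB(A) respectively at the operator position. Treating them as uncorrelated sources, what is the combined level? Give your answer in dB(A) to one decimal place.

For uncorrelated sources the intensities add, so convert each level to linear form, sum, and take 10·log₁₀ of the total.
Σ 10^(L/10) = 10^(93.1/10) + 10^(65.7/10) + 10^(79.7/10) + 10^(95.3/10) = 5.527e+09.
L_total = 10·log₁₀(5.527e+09) = 97.43 dB(A).

97.4 dB(A)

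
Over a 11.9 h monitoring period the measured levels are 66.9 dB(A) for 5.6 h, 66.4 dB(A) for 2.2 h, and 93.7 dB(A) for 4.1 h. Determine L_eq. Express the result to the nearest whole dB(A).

89 dB(A)

Weight each interval's intensity by its duration and average over T = 11.9 h:
Σ tᵢ·10^(Lᵢ/10) = 5.6·10^(66.9/10) + 2.2·10^(66.4/10) + 4.1·10^(93.7/10) = 9.648e+09.
L_eq = 10·log₁₀(9.648e+09/11.9) = 89.09 dB(A).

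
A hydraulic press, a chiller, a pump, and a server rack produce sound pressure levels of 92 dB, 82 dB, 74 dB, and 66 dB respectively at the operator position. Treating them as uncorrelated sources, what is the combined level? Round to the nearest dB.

92 dB

For uncorrelated sources the intensities add, so convert each level to linear form, sum, and take 10·log₁₀ of the total.
Σ 10^(L/10) = 10^(92/10) + 10^(82/10) + 10^(74/10) + 10^(66/10) = 1.772e+09.
L_total = 10·log₁₀(1.772e+09) = 92.49 dB.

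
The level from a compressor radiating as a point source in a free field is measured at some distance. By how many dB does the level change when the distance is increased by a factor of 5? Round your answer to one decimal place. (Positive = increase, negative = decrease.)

Point-source spreading: ΔL = −20·log₁₀(r₂/r₁).
ΔL = −20·log₁₀(5) = -13.98 dB.

-14.0 dB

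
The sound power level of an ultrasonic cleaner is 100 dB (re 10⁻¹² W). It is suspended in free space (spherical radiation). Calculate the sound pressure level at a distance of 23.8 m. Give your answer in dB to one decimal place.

61.5 dB

The power spreads over a sphere of area 4π·r², so L_p = L_w − 10·log₁₀(4π·r²).
4π·r² = 7118 m², 10·log₁₀ of that is 38.524 dB.
L_p = 100 − 38.524 = 61.48 dB.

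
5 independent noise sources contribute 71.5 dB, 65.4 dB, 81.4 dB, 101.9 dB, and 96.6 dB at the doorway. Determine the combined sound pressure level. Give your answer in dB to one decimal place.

103.1 dB

Incoherent sources combine by intensity addition: L_total = 10·log₁₀(Σ 10^(L_i/10)).
Σ 10^(L/10) = 10^(71.5/10) + 10^(65.4/10) + 10^(81.4/10) + 10^(101.9/10) + 10^(96.6/10) = 2.021e+10.
L_total = 10·log₁₀(2.021e+10) = 103.06 dB.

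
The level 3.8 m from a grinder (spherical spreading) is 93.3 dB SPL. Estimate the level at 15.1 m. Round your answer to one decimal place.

Spherical spreading from a point source gives a 20·log₁₀(r₂/r₁) drop.
L₂ = 93.3 − 20·log₁₀(15.1/3.8) = 93.3 − 11.984 = 81.32 dB SPL.

81.3 dB SPL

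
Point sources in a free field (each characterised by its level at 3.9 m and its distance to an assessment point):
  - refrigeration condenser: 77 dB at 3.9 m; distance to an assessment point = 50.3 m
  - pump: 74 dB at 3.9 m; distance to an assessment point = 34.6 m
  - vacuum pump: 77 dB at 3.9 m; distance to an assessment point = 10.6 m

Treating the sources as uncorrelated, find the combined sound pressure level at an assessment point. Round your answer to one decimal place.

68.7 dB

First find each source's level at the receiver (point-source: −20·log₁₀(r/r_ref)), then combine on an intensity basis.
refrigeration condenser: 77 − 20·log₁₀(50.3/3.9) = 77 − 22.21 = 54.79 dB.
pump: 74 − 20·log₁₀(34.6/3.9) = 74 − 18.96 = 55.04 dB.
vacuum pump: 77 − 20·log₁₀(10.6/3.9) = 77 − 8.68 = 68.32 dB.
Σ 10^(L/10) = 7.405e+06 → L_total = 10·log₁₀(7.405e+06) = 68.70 dB.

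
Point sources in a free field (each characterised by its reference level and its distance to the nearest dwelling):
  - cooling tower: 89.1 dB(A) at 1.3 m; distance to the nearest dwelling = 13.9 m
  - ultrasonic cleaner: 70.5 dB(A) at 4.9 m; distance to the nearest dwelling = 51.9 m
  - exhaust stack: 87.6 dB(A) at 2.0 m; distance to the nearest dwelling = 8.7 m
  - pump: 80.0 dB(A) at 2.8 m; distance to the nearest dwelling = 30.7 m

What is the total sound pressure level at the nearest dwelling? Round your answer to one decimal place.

Propagate each source to the receiver with L = L_ref − 20·log₁₀(r/r_ref), then add intensities.
cooling tower: 89.1 − 20·log₁₀(13.9/1.3) = 89.1 − 20.58 = 68.52 dB(A).
ultrasonic cleaner: 70.5 − 20·log₁₀(51.9/4.9) = 70.5 − 20.50 = 50.00 dB(A).
exhaust stack: 87.6 − 20·log₁₀(8.7/2.0) = 87.6 − 12.77 = 74.83 dB(A).
pump: 80.0 − 20·log₁₀(30.7/2.8) = 80.0 − 20.80 = 59.20 dB(A).
Σ 10^(L/10) = 3.845e+07 → L_total = 10·log₁₀(3.845e+07) = 75.85 dB(A).

75.8 dB(A)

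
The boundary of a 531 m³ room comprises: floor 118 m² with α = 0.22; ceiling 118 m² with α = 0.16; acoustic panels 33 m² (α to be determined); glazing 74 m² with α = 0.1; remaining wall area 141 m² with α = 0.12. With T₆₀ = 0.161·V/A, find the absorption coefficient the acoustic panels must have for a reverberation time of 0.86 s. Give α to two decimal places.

Required total absorption A = 0.161·531/0.86 = 99.41 m².
Absorption from the other surfaces = 118·0.22 + 118·0.16 + 74·0.1 + 141·0.12 = 69.16 m², so the acoustic panels must supply 30.25 m² over 33 m².
α = 30.25/33 = 0.917.

0.92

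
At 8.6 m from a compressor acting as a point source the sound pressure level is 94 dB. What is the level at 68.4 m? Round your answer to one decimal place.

76.0 dB

Point-source attenuation: ΔL = 20·log₁₀(r₂/r₁) = 20·log₁₀(68.4/8.6) = 18.011 dB.
L₂ = 94 − 20·log₁₀(68.4/8.6) = 94 − 18.011 = 75.99 dB.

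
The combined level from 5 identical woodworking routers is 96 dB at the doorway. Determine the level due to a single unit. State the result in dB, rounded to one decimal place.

Dividing the total intensity by 5 lowers the level by 10·log₁₀ 5 = 6.990 dB: L₁ = 96 − 6.990.

89.0 dB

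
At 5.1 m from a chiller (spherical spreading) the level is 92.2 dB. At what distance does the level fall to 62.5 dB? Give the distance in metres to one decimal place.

For a point source L₁ − L₂ = 20·log₁₀(r₂/r₁), so r₂ = r₁·10^((L₁−L₂)/20).
r₂ = 5.1·10^((92.2−62.5)/20) = 5.1·10^(29.7/20) = 155.80 m.

155.8 m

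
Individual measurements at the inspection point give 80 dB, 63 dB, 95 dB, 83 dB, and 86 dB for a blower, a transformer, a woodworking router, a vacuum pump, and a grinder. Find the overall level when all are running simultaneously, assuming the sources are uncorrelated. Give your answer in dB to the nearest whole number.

Incoherent sources combine by intensity addition: L_total = 10·log₁₀(Σ 10^(L_i/10)).
Σ 10^(L/10) = 10^(80/10) + 10^(63/10) + 10^(95/10) + 10^(83/10) + 10^(86/10) = 3.862e+09.
L_total = 10·log₁₀(3.862e+09) = 95.87 dB.

96 dB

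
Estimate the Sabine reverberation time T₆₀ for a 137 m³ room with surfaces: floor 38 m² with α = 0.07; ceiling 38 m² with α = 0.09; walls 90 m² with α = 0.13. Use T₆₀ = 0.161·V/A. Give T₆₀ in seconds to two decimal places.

1.24 s

Total absorption A = 38·0.07 + 38·0.09 + 90·0.13 = 17.78 m² sabins.
T₆₀ = 0.161 × 137 / 17.78 = 1.241 s.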